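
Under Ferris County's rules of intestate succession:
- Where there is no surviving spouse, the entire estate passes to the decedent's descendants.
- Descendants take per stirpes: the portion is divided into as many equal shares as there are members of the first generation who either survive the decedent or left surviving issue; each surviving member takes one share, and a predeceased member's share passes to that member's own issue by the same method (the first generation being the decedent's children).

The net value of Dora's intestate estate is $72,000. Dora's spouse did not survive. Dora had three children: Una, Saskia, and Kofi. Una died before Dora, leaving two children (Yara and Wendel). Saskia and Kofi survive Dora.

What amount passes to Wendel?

The entire $72,000 passes to the descendants.
That amount ($72,000) is divided into 3 shares of $24,000: Saskia and Kofi each take $24,000; Una's $24,000 share passes to Una's issue.
Una's share ($24,000) is divided into 2 shares of $12,000: Yara and Wendel each take $12,000.

Wendel receives $12,000.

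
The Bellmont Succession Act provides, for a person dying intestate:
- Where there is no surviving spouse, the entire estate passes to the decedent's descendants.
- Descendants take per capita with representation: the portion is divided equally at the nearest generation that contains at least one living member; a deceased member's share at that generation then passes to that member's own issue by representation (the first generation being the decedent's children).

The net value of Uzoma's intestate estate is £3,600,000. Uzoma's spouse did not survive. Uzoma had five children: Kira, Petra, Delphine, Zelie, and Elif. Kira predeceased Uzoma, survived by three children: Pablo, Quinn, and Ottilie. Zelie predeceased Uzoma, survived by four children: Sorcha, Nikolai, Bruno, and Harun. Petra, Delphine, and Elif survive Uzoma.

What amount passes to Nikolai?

The entire £3,600,000 passes to the descendants.
That amount (£3,600,000) is divided into 5 shares of £720,000: Petra, Delphine, and Elif each take £720,000; Kira's £720,000 share passes to Kira's issue; Zelie's £720,000 share passes to Zelie's issue.
Kira's share (£720,000) is divided into 3 shares of £240,000: Pablo, Quinn, and Ottilie each take £240,000.
Zelie's share (£720,000) is divided into 4 shares of £180,000: Sorcha, Nikolai, Bruno, and Harun each take £180,000.

Nikolai receives £180,000.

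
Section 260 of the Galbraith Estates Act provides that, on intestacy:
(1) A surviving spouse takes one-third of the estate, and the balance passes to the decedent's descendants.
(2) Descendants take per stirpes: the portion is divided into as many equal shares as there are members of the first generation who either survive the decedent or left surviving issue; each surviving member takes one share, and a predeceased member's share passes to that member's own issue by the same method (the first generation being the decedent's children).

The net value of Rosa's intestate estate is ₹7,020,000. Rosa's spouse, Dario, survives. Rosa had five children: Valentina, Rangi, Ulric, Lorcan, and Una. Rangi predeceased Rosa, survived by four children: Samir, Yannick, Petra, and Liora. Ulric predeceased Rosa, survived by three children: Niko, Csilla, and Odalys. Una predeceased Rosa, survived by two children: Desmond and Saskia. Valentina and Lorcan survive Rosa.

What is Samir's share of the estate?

Samir receives ₹234,000.

Dario takes one-third of ₹7,020,000 = ₹2,340,000. The remaining ₹4,680,000 passes to the descendants.
The descendants' portion (₹4,680,000) is divided into 5 shares of ₹936,000: Valentina and Lorcan each take ₹936,000; Rangi's ₹936,000 share passes to Rangi's issue; Ulric's ₹936,000 share passes to Ulric's issue; Una's ₹936,000 share passes to Una's issue.
Rangi's share (₹936,000) is divided into 4 shares of ₹234,000: Samir, Yannick, Petra, and Liora each take ₹234,000.
Ulric's share (₹936,000) is divided into 3 shares of ₹312,000: Niko, Csilla, and Odalys each take ₹312,000.
Una's share (₹936,000) is divided into 2 shares of ₹468,000: Desmond and Saskia each take ₹468,000.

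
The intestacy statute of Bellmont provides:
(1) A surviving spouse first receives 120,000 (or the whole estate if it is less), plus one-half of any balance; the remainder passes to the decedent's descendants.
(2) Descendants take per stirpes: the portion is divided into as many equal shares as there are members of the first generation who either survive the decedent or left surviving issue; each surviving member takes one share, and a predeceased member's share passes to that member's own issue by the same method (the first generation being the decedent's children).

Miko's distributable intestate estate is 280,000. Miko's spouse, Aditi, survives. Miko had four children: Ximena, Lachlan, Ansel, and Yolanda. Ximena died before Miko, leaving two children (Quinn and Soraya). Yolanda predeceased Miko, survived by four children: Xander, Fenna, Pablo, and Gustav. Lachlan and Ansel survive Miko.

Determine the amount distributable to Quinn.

Aditi first takes 120,000, leaving a balance of 160,000. Aditi then takes one-half of the balance (80,000), for a total of 200,000. The remaining 80,000 passes to the descendants.
The descendants' portion (80,000) is divided into 4 shares of 20,000: Lachlan and Ansel each take 20,000; Ximena's 20,000 share passes to Ximena's issue; Yolanda's 20,000 share passes to Yolanda's issue.
Ximena's share (20,000) is divided into 2 shares of 10,000: Quinn and Soraya each take 10,000.
Yolanda's share (20,000) is divided into 4 shares of 5,000: Xander, Fenna, Pablo, and Gustav each take 5,000.

Quinn receives 10,000.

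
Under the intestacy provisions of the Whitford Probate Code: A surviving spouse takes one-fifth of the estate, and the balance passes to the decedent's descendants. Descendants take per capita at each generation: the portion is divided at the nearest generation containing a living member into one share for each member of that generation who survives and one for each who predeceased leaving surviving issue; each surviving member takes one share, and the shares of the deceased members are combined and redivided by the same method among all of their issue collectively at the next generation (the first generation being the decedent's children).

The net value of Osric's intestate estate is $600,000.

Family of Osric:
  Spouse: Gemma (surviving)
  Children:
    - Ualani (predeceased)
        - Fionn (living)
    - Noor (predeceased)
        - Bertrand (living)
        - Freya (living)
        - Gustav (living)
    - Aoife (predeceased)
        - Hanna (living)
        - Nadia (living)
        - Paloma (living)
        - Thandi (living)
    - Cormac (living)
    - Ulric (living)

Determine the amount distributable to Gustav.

Gemma takes one-fifth of $600,000 = $120,000. The remaining $480,000 passes to the descendants.
The descendants' portion ($480,000) is divided at the children's generation into 5 shares of $96,000. Cormac and Ulric each take $96,000. The 3 shares of the deceased (Ualani, Noor, and Aoife) are combined into a pool of $288,000.
That pool ($288,000) is divided at the grandchildren's generation equally among Fionn, Bertrand, Freya, Gustav, Hanna, Nadia, Paloma, and Thandi: $36,000 each.

Gustav receives $36,000.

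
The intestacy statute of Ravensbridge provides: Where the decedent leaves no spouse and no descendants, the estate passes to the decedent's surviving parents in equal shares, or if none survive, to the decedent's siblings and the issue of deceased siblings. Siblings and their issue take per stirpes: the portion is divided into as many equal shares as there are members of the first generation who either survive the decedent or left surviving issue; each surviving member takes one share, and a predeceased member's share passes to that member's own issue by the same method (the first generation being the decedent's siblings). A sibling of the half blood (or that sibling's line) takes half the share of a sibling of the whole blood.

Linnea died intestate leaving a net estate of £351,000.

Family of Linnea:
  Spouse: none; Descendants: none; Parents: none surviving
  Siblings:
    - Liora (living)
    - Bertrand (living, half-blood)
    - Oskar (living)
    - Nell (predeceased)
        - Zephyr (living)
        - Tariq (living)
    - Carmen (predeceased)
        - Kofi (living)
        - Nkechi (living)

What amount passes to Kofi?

Kofi receives £39,000.

The entire £351,000 passes to the siblings and their issue.
Counting each half-blood sibling's line as half a unit, there are 9/2 units in £351,000, so one unit is £78,000. Whole-blood lines (Liora, Oskar, Nell, and Carmen) take £78,000 each; half-blood lines (Bertrand) take £39,000 each.
Nell's share (£78,000) is divided into 2 shares of £39,000: Zephyr and Tariq each take £39,000.
Carmen's share (£78,000) is divided into 2 shares of £39,000: Kofi and Nkechi each take £39,000.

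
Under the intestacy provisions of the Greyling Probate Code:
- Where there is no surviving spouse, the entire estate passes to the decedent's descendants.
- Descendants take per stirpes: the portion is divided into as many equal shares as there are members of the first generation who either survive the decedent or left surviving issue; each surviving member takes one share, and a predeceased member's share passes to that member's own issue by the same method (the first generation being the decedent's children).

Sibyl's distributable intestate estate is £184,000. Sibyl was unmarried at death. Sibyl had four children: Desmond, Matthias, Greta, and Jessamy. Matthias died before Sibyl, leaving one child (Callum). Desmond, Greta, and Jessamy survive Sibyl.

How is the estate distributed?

Desmond: £46,000; Callum: £46,000; Greta: £46,000; Jessamy: £46,000

The entire £184,000 passes to the descendants.
That amount (£184,000) is divided into 4 shares of £46,000: Desmond, Greta, and Jessamy each take £46,000; Matthias's £46,000 share passes to Matthias's issue.
Matthias's share (£46,000) passes entirely to Callum.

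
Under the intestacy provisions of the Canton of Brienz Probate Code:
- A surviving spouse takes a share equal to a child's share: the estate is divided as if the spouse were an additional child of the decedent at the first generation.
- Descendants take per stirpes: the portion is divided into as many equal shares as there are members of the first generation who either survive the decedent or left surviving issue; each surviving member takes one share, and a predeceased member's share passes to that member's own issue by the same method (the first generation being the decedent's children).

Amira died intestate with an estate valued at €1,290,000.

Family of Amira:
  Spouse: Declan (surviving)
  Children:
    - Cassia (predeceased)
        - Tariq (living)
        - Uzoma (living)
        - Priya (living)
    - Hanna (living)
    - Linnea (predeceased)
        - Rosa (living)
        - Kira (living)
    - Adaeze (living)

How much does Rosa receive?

Rosa receives €129,000.

The spouse counts as an additional share at the children's level, so there are 5 primary shares of €258,000. Declan takes one such share (€258,000).
The children's combined portion (€1,032,000) is divided into 4 shares of €258,000: Hanna and Adaeze each take €258,000; Cassia's €258,000 share passes to Cassia's issue; Linnea's €258,000 share passes to Linnea's issue.
Cassia's share (€258,000) is divided into 3 shares of €86,000: Tariq, Uzoma, and Priya each take €86,000.
Linnea's share (€258,000) is divided into 2 shares of €129,000: Rosa and Kira each take €129,000.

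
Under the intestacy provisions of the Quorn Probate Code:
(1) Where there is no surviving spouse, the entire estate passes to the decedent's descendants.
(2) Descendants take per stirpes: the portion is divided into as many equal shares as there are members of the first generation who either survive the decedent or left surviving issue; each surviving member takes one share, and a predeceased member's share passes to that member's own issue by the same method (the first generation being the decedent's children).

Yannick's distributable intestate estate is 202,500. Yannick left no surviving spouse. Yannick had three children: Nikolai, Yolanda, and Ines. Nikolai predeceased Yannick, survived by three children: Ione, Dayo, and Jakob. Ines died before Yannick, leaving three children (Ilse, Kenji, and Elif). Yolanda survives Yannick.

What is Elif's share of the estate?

The entire 202,500 passes to the descendants.
That amount (202,500) is divided into 3 shares of 67,500: Yolanda takes 67,500; Nikolai's 67,500 share passes to Nikolai's issue; Ines's 67,500 share passes to Ines's issue.
Nikolai's share (67,500) is divided into 3 shares of 22,500: Ione, Dayo, and Jakob each take 22,500.
Ines's share (67,500) is divided into 3 shares of 22,500: Ilse, Kenji, and Elif each take 22,500.

Elif receives 22,500.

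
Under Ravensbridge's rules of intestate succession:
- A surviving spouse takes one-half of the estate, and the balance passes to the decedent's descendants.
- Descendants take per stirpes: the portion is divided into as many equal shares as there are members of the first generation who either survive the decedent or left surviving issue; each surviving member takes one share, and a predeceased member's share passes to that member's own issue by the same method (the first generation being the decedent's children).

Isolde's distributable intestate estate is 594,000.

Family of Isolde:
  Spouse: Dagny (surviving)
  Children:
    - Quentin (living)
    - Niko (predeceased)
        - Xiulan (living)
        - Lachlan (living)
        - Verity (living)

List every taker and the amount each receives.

Dagny: 297,000; Quentin: 148,500; Xiulan: 49,500; Lachlan: 49,500; Verity: 49,500

Dagny takes one-half of 594,000 = 297,000. The remaining 297,000 passes to the descendants.
The descendants' portion (297,000) is divided into 2 shares of 148,500: Quentin takes 148,500; Niko's 148,500 share passes to Niko's issue.
Niko's share (148,500) is divided into 3 shares of 49,500: Xiulan, Lachlan, and Verity each take 49,500.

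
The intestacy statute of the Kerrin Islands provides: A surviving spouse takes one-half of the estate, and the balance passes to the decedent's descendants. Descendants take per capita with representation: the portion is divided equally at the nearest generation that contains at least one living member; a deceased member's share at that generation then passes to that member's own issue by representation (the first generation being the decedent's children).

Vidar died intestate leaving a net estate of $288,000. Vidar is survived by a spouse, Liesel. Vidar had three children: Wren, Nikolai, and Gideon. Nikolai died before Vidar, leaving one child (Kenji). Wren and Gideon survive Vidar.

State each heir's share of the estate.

Liesel takes one-half of $288,000 = $144,000. The remaining $144,000 passes to the descendants.
The descendants' portion ($144,000) is divided into 3 shares of $48,000: Wren and Gideon each take $48,000; Nikolai's $48,000 share passes to Nikolai's issue.
Nikolai's share ($48,000) passes entirely to Kenji.

Liesel: $144,000; Wren: $48,000; Kenji: $48,000; Gideon: $48,000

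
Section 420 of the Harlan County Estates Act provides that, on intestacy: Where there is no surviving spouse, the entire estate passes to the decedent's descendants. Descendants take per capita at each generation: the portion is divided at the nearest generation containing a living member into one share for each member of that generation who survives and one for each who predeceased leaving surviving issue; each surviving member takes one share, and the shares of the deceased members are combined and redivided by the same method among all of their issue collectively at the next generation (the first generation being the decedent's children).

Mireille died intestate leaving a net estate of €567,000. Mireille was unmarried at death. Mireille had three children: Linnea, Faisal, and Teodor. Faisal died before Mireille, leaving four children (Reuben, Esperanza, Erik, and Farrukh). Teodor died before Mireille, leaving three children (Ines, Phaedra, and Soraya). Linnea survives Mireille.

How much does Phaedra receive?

Phaedra receives €54,000.

The entire €567,000 passes to the descendants.
That amount (€567,000) is divided at the children's generation into 3 shares of €189,000. Linnea takes €189,000. The 2 shares of the deceased (Faisal and Teodor) are combined into a pool of €378,000.
That pool (€378,000) is divided at the grandchildren's generation equally among Reuben, Esperanza, Erik, Farrukh, Ines, Phaedra, and Soraya: €54,000 each.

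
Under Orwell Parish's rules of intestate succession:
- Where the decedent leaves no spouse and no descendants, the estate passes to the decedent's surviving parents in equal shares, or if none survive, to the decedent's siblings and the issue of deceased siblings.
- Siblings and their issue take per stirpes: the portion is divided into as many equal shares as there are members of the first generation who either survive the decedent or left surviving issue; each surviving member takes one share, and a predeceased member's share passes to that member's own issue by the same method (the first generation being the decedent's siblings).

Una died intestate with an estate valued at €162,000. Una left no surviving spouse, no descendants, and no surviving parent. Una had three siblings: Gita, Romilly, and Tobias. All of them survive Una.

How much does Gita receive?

Gita receives €54,000.

The entire €162,000 passes to the siblings and their issue.
That amount (€162,000) is divided into 3 shares of €54,000: Gita, Romilly, and Tobias each take €54,000.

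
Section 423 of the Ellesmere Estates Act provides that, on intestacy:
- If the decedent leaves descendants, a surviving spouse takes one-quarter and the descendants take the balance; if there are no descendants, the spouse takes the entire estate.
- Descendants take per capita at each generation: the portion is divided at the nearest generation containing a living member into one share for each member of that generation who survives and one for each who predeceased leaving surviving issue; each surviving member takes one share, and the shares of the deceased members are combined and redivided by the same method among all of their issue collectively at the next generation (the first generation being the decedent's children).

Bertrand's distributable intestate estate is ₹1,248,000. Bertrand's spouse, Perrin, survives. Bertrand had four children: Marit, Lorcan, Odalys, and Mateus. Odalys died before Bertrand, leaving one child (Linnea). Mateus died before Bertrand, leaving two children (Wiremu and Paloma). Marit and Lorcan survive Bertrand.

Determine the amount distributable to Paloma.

Perrin takes one-quarter of ₹1,248,000 = ₹312,000. The remaining ₹936,000 passes to the descendants.
The descendants' portion (₹936,000) is divided at the children's generation into 4 shares of ₹234,000. Marit and Lorcan each take ₹234,000. The 2 shares of the deceased (Odalys and Mateus) are combined into a pool of ₹468,000.
That pool (₹468,000) is divided at the grandchildren's generation equally among Linnea, Wiremu, and Paloma: ₹156,000 each.

Paloma receives ₹156,000.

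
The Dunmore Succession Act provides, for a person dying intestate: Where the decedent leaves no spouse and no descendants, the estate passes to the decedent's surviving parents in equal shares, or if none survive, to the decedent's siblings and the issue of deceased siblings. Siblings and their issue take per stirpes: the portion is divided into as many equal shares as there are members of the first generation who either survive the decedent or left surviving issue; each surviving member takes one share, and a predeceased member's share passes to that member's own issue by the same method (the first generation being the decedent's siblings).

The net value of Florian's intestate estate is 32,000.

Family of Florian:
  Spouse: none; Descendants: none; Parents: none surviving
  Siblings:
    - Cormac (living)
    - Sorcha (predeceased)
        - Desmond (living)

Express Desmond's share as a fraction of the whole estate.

The entire 32,000 passes to the siblings and their issue.
That amount (32,000) is divided into 2 shares of 16,000: Cormac takes 16,000; Sorcha's 16,000 share passes to Sorcha's issue.
Sorcha's share (16,000) passes entirely to Desmond.

Desmond receives 1/2 of the estate.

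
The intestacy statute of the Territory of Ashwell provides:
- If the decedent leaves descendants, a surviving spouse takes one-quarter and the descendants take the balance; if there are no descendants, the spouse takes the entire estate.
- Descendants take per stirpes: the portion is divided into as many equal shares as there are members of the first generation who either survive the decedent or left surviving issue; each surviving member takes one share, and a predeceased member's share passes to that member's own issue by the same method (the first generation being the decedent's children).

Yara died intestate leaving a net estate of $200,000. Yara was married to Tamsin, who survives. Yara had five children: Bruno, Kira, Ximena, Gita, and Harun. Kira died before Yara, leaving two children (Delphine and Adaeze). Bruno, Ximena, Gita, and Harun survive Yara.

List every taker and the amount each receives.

Tamsin: $50,000; Bruno: $30,000; Delphine: $15,000; Adaeze: $15,000; Ximena: $30,000; Gita: $30,000; Harun: $30,000

Tamsin takes one-quarter of $200,000 = $50,000. The remaining $150,000 passes to the descendants.
The descendants' portion ($150,000) is divided into 5 shares of $30,000: Bruno, Ximena, Gita, and Harun each take $30,000; Kira's $30,000 share passes to Kira's issue.
Kira's share ($30,000) is divided into 2 shares of $15,000: Delphine and Adaeze each take $15,000.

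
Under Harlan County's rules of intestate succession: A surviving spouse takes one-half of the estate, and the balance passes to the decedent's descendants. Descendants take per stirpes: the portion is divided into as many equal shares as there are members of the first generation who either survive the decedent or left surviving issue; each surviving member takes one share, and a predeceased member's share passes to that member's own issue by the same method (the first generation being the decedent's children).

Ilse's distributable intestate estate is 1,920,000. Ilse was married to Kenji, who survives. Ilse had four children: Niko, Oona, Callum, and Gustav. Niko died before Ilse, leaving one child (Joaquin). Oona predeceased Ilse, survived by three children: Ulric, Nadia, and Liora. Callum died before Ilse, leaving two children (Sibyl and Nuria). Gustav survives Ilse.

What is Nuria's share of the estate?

Nuria receives 120,000.

Kenji takes one-half of 1,920,000 = 960,000. The remaining 960,000 passes to the descendants.
The descendants' portion (960,000) is divided into 4 shares of 240,000: Gustav takes 240,000; Niko's 240,000 share passes to Niko's issue; Oona's 240,000 share passes to Oona's issue; Callum's 240,000 share passes to Callum's issue.
Niko's share (240,000) passes entirely to Joaquin.
Oona's share (240,000) is divided into 3 shares of 80,000: Ulric, Nadia, and Liora each take 80,000.
Callum's share (240,000) is divided into 2 shares of 120,000: Sibyl and Nuria each take 120,000.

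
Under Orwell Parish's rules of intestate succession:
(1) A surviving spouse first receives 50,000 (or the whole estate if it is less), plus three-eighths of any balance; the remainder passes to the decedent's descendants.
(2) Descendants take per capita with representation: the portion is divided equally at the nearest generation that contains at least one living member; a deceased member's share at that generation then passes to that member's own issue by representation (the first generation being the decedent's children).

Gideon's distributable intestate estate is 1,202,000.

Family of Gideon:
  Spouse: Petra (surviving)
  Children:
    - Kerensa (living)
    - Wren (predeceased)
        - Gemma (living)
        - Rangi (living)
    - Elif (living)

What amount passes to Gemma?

Petra first takes 50,000, leaving a balance of 1,152,000. Petra then takes three-eighths of the balance (432,000), for a total of 482,000. The remaining 720,000 passes to the descendants.
The descendants' portion (720,000) is divided into 3 shares of 240,000: Kerensa and Elif each take 240,000; Wren's 240,000 share passes to Wren's issue.
Wren's share (240,000) is divided into 2 shares of 120,000: Gemma and Rangi each take 120,000.

Gemma receives 120,000.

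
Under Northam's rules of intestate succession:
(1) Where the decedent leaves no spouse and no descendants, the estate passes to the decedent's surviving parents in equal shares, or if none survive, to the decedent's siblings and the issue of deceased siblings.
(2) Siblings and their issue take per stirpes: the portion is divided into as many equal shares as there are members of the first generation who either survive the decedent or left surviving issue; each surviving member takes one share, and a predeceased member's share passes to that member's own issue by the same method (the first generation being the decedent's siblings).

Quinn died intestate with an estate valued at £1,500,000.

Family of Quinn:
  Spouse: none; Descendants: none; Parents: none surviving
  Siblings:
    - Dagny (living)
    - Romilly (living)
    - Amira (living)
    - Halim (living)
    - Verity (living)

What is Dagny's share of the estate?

Dagny receives £300,000.

The entire £1,500,000 passes to the siblings and their issue.
That amount (£1,500,000) is divided into 5 shares of £300,000: Dagny, Romilly, Amira, Halim, and Verity each take £300,000.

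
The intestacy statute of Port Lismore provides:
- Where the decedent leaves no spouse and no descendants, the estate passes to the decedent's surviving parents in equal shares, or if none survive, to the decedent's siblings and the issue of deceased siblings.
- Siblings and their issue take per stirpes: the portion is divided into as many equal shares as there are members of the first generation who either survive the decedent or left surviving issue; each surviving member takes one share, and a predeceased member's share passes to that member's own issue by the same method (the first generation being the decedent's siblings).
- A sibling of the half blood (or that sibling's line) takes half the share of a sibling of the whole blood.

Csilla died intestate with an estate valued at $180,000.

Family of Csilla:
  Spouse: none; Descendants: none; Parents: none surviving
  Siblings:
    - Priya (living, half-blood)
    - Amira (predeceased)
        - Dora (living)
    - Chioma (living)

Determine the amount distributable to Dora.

Dora receives $72,000.

The entire $180,000 passes to the siblings and their issue.
Counting each half-blood sibling's line as half a unit, there are 5/2 units in $180,000, so one unit is $72,000. Whole-blood lines (Amira and Chioma) take $72,000 each; half-blood lines (Priya) take $36,000 each.
Amira's share ($72,000) passes entirely to Dora.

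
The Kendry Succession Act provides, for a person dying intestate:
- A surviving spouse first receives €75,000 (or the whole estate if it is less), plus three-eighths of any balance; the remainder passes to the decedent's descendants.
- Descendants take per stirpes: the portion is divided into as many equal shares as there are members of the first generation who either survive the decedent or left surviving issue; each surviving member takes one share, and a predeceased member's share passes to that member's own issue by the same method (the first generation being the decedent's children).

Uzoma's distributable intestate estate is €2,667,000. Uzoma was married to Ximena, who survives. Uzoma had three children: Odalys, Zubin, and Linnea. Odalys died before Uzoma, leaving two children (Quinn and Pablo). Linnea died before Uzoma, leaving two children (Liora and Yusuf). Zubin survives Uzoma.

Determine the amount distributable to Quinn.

Ximena first takes €75,000, leaving a balance of €2,592,000. Ximena then takes three-eighths of the balance (€972,000), for a total of €1,047,000. The remaining €1,620,000 passes to the descendants.
The descendants' portion (€1,620,000) is divided into 3 shares of €540,000: Zubin takes €540,000; Odalys's €540,000 share passes to Odalys's issue; Linnea's €540,000 share passes to Linnea's issue.
Odalys's share (€540,000) is divided into 2 shares of €270,000: Quinn and Pablo each take €270,000.
Linnea's share (€540,000) is divided into 2 shares of €270,000: Liora and Yusuf each take €270,000.

Quinn receives €270,000.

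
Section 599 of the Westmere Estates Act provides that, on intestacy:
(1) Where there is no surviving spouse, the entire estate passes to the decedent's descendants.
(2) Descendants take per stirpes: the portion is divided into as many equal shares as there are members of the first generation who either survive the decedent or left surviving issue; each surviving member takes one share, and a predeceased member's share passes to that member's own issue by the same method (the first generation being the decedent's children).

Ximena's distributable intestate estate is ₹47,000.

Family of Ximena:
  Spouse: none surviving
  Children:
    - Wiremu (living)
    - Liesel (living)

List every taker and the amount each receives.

Wiremu: ₹23,500; Liesel: ₹23,500

The entire ₹47,000 passes to the descendants.
That amount (₹47,000) is divided into 2 shares of ₹23,500: Wiremu and Liesel each take ₹23,500.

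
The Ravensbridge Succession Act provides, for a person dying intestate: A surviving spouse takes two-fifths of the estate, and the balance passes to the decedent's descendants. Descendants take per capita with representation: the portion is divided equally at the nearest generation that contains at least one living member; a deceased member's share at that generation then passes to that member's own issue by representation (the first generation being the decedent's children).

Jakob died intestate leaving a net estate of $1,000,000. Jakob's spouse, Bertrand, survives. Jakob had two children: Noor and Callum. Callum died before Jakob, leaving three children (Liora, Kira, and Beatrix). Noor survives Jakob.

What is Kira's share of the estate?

Kira receives $100,000.

Bertrand takes two-fifths of $1,000,000 = $400,000. The remaining $600,000 passes to the descendants.
The descendants' portion ($600,000) is divided into 2 shares of $300,000: Noor takes $300,000; Callum's $300,000 share passes to Callum's issue.
Callum's share ($300,000) is divided into 3 shares of $100,000: Liora, Kira, and Beatrix each take $100,000.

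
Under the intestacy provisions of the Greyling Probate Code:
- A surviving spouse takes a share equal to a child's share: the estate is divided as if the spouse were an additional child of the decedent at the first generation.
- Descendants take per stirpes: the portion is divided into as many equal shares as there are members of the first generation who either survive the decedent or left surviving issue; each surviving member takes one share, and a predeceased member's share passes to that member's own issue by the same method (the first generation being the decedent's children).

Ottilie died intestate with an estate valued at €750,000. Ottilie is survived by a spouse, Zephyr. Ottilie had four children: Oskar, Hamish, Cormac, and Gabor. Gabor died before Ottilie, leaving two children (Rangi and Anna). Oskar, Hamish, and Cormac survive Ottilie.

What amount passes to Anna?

Anna receives €75,000.

The spouse counts as an additional share at the children's level, so there are 5 primary shares of €150,000. Zephyr takes one such share (€150,000).
The children's combined portion (€600,000) is divided into 4 shares of €150,000: Oskar, Hamish, and Cormac each take €150,000; Gabor's €150,000 share passes to Gabor's issue.
Gabor's share (€150,000) is divided into 2 shares of €75,000: Rangi and Anna each take €75,000.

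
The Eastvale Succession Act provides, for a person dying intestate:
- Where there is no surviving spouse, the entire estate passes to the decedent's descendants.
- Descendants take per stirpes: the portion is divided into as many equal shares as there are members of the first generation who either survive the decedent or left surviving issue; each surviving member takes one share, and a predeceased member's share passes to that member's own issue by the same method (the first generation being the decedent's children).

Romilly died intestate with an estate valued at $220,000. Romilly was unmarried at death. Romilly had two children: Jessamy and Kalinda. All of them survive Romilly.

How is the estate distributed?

The entire $220,000 passes to the descendants.
That amount ($220,000) is divided into 2 shares of $110,000: Jessamy and Kalinda each take $110,000.

Jessamy: $110,000; Kalinda: $110,000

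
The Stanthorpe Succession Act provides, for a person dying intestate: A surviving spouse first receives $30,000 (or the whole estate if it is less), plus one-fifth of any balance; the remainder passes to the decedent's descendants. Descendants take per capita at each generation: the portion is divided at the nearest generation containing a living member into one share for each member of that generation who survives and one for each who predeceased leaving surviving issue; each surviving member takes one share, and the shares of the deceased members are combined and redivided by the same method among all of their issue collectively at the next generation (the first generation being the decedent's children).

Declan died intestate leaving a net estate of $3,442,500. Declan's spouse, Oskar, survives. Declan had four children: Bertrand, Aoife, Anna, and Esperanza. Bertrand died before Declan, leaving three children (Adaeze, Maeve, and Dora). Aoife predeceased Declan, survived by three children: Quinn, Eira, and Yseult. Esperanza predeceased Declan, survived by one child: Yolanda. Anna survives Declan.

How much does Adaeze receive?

Oskar first takes $30,000, leaving a balance of $3,412,500. Oskar then takes one-fifth of the balance ($682,500), for a total of $712,500. The remaining $2,730,000 passes to the descendants.
The descendants' portion ($2,730,000) is divided at the children's generation into 4 shares of $682,500. Anna takes $682,500. The 3 shares of the deceased (Bertrand, Aoife, and Esperanza) are combined into a pool of $2,047,500.
That pool ($2,047,500) is divided at the grandchildren's generation equally among Adaeze, Maeve, Dora, Quinn, Eira, Yseult, and Yolanda: $292,500 each.

Adaeze receives $292,500.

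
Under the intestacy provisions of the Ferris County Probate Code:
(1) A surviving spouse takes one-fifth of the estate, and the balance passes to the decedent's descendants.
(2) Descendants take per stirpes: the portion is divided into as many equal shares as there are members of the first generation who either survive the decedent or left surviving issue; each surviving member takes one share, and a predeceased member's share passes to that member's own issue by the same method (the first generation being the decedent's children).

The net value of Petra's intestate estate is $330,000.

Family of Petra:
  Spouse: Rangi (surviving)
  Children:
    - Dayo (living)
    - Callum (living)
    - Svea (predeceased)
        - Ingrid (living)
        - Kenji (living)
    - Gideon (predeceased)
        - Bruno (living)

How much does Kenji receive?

Rangi takes one-fifth of $330,000 = $66,000. The remaining $264,000 passes to the descendants.
The descendants' portion ($264,000) is divided into 4 shares of $66,000: Dayo and Callum each take $66,000; Svea's $66,000 share passes to Svea's issue; Gideon's $66,000 share passes to Gideon's issue.
Svea's share ($66,000) is divided into 2 shares of $33,000: Ingrid and Kenji each take $33,000.
Gideon's share ($66,000) passes entirely to Bruno.

Kenji receives $33,000.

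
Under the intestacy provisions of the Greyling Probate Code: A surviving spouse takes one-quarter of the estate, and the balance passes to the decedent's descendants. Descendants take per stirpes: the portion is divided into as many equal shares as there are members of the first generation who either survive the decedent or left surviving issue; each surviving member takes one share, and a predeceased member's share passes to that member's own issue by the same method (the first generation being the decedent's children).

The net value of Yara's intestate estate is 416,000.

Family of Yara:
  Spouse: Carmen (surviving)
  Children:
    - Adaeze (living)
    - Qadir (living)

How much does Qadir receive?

Qadir receives 156,000.

Carmen takes one-quarter of 416,000 = 104,000. The remaining 312,000 passes to the descendants.
The descendants' portion (312,000) is divided into 2 shares of 156,000: Adaeze and Qadir each take 156,000.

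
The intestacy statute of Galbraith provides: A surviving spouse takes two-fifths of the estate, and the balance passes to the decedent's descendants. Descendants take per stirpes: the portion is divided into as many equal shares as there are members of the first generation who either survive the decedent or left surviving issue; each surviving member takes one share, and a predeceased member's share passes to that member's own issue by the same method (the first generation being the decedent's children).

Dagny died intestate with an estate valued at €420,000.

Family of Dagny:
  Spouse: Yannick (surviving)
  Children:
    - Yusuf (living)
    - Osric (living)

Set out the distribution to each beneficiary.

Yannick: €168,000; Yusuf: €126,000; Osric: €126,000

Yannick takes two-fifths of €420,000 = €168,000. The remaining €252,000 passes to the descendants.
The descendants' portion (€252,000) is divided into 2 shares of €126,000: Yusuf and Osric each take €126,000.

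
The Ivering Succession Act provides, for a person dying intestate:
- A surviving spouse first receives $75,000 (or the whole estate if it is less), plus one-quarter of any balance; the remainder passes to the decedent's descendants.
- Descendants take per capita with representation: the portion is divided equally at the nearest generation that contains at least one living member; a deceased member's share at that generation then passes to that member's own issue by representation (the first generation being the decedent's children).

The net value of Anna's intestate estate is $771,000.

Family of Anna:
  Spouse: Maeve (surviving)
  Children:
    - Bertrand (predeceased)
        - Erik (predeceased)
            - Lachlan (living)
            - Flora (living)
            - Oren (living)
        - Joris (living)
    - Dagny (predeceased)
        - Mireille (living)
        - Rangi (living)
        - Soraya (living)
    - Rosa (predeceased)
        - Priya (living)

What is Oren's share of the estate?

Maeve first takes $75,000, leaving a balance of $696,000. Maeve then takes one-quarter of the balance ($174,000), for a total of $249,000. The remaining $522,000 passes to the descendants.
No child survives, so the initial division is made at the grandchildren's generation.
The descendants' portion ($522,000) is divided into 6 shares of $87,000: Joris, Mireille, Rangi, Soraya, and Priya each take $87,000; Erik's $87,000 share passes to Erik's issue.
Erik's share ($87,000) is divided into 3 shares of $29,000: Lachlan, Flora, and Oren each take $29,000.

Oren receives $29,000.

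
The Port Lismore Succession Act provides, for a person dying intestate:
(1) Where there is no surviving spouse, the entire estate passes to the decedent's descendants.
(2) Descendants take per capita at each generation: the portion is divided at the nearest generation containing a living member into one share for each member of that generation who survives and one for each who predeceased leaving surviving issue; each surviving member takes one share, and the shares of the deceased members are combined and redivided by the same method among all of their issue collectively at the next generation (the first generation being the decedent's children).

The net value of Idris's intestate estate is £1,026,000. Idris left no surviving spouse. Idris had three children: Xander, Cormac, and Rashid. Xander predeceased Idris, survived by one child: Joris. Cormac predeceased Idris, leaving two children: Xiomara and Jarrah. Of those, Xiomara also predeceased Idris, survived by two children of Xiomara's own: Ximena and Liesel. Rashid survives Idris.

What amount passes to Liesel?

Liesel receives £114,000.

The entire £1,026,000 passes to the descendants.
That amount (£1,026,000) is divided at the children's generation into 3 shares of £342,000. Rashid takes £342,000. The 2 shares of the deceased (Xander and Cormac) are combined into a pool of £684,000.
That pool (£684,000) is divided at the grandchildren's generation into 3 shares of £228,000. Joris and Jarrah each take £228,000. The remaining share for the deceased Xiomara (£228,000) is carried to the next generation.
That pool (£228,000) is divided at the great-grandchildren's generation equally among Ximena and Liesel: £114,000 each.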